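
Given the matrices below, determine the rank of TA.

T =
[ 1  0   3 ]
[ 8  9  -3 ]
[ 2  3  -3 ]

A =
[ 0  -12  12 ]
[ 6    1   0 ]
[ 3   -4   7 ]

2

First compute TA:
[[  9, -24,  33],
 [ 45, -75,  75],
 [  9,  -9,   3]]
Now row reduce the product.
R2 ← R2 − (5)·R1: [0, 45, -90]
R3 ← R3 − R1: [0, 15, -30]
R3 ← R3 − (1/3)·R2: [0, 0, 0]
2 nonzero rows, so rank(TA) = 2.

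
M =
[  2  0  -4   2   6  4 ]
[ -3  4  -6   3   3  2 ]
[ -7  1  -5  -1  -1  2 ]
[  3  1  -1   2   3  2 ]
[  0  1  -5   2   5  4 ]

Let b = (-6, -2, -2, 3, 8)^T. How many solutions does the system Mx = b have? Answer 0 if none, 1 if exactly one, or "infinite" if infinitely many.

Row reduce the augmented matrix [M | b].
R2 ← R2 + (3/2)·R1: [0, 4, -12, 6, 12, 8, -11]
R3 ← R3 + (7/2)·R1: [0, 1, -19, 6, 20, 16, -23]
R4 ← R4 − (3/2)·R1: [0, 1, 5, -1, -6, -4, 12]
R3 ← R3 − (1/4)·R2: [0, 0, -16, 9/2, 17, 14, -81/4]
R4 ← R4 − (1/4)·R2: [0, 0, 8, -5/2, -9, -6, 59/4]
R5 ← R5 − (1/4)·R2: [0, 0, -2, 1/2, 2, 2, 43/4]
R4 ← R4 + (1/2)·R3: [0, 0, 0, -1/4, -1/2, 1, 37/8]
R5 ← R5 − (1/8)·R3: [0, 0, 0, -1/16, -1/8, 1/4, 425/32]
R5 ← R5 − (1/4)·R4: [0, 0, 0, 0, 0, 0, 97/8]
The echelon form has 5 nonzero rows; the last pivot sits in the augmented column, so rank(M) = 4 but rank([M|b]) = 5.
Since the ranks differ, the system is inconsistent.
It has no solutions.

0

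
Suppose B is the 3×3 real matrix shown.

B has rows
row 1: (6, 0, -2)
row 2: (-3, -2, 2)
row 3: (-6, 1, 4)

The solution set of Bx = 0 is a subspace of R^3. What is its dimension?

0

Row reduce to echelon form.
R2 ← R2 + (1/2)·R1: [0, -2, 1]
R3 ← R3 + R1: [0, 1, 2]
R3 ← R3 + (1/2)·R2: [0, 0, 5/2]
3 nonzero rows, so rank(B) = 3.
B has 3 columns; by rank–nullity, nullity = 3 − 3 = 0.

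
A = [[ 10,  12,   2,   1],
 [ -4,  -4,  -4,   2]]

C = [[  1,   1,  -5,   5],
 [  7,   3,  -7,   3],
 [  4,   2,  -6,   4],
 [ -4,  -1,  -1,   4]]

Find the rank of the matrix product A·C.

First compute AC:
[[ 98,  49, -147,  98],
 [-56, -26,  70, -40]]
Now row reduce the product.
R2 ← R2 + (4/7)·R1: [0, 2, -14, 16]
2 nonzero rows, so rank(AC) = 2.

2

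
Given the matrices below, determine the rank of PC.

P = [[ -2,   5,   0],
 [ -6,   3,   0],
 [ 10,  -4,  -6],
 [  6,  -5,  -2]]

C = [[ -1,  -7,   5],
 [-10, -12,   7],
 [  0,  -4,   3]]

First compute PC:
[[-48, -46,  25],
 [-24,   6,  -9],
 [ 30,   2,   4],
 [ 44,  26, -11]]
Now row reduce the product.
R2 ← R2 − (1/2)·R1: [0, 29, -43/2]
R3 ← R3 + (5/8)·R1: [0, -107/4, 157/8]
R4 ← R4 + (11/12)·R1: [0, -97/6, 143/12]
R3 ← R3 + (107/116)·R2: [0, 0, -6/29]
R4 ← R4 + (97/174)·R2: [0, 0, -2/29]
R4 ← R4 − (1/3)·R3: [0, 0, 0]
3 nonzero rows, so rank(PC) = 3.

3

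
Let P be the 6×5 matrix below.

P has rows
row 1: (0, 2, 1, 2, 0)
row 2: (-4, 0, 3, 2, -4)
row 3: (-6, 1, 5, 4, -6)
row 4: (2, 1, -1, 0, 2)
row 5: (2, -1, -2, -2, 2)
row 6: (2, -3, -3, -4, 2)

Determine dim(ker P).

3

Row reduce to echelon form.
Swap R1 ↔ R2
R3 ← R3 − (3/2)·R1: [0, 1, 1/2, 1, 0]
R4 ← R4 + (1/2)·R1: [0, 1, 1/2, 1, 0]
R5 ← R5 + (1/2)·R1: [0, -1, -1/2, -1, 0]
R6 ← R6 + (1/2)·R1: [0, -3, -3/2, -3, 0]
R3 ← R3 − (1/2)·R2: [0, 0, 0, 0, 0]
R4 ← R4 − (1/2)·R2: [0, 0, 0, 0, 0]
R5 ← R5 + (1/2)·R2: [0, 0, 0, 0, 0]
R6 ← R6 + (3/2)·R2: [0, 0, 0, 0, 0]
2 nonzero rows, so rank(P) = 2.
P has 5 columns; by rank–nullity, nullity = 5 − 2 = 3.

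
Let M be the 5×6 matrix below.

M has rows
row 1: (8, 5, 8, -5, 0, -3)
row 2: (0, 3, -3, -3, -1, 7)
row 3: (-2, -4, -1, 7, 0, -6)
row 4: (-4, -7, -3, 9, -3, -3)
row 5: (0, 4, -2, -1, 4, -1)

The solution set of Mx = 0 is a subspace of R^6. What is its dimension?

Row reduce to echelon form.
R3 ← R3 + (1/4)·R1: [0, -11/4, 1, 23/4, 0, -27/4]
R4 ← R4 + (1/2)·R1: [0, -9/2, 1, 13/2, -3, -9/2]
R3 ← R3 + (11/12)·R2: [0, 0, -7/4, 3, -11/12, -1/3]
R4 ← R4 + (3/2)·R2: [0, 0, -7/2, 2, -9/2, 6]
R5 ← R5 − (4/3)·R2: [0, 0, 2, 3, 16/3, -31/3]
R4 ← R4 − (2)·R3: [0, 0, 0, -4, -8/3, 20/3]
R5 ← R5 + (8/7)·R3: [0, 0, 0, 45/7, 30/7, -75/7]
R5 ← R5 + (45/28)·R4: [0, 0, 0, 0, 0, 0]
4 nonzero rows, so rank(M) = 4.
M has 6 columns; by rank–nullity, nullity = 6 − 4 = 2.

2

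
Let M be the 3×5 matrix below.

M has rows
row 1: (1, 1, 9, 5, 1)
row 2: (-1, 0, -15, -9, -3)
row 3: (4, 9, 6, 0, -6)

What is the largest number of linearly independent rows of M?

2

Row reduce to echelon form.
R2 ← R2 + R1: [0, 1, -6, -4, -2]
R3 ← R3 − (4)·R1: [0, 5, -30, -20, -10]
R3 ← R3 − (5)·R2: [0, 0, 0, 0, 0]
Echelon form has 2 nonzero rows, so rank(M) = 2.
The rank gives the maximum number of linearly independent rows: 2.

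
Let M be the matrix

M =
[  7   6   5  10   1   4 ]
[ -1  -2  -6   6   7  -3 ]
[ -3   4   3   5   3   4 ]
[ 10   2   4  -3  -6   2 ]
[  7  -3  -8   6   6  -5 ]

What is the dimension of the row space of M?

Row reduce to echelon form.
R2 ← R2 + (1/7)·R1: [0, -8/7, -37/7, 52/7, 50/7, -17/7]
R3 ← R3 + (3/7)·R1: [0, 46/7, 36/7, 65/7, 24/7, 40/7]
R4 ← R4 − (10/7)·R1: [0, -46/7, -22/7, -121/7, -52/7, -26/7]
R5 ← R5 − R1: [0, -9, -13, -4, 5, -9]
R3 ← R3 + (23/4)·R2: [0, 0, -101/4, 52, 89/2, -33/4]
R4 ← R4 − (23/4)·R2: [0, 0, 109/4, -60, -97/2, 41/4]
R5 ← R5 − (63/8)·R2: [0, 0, 229/8, -125/2, -205/4, 81/8]
R4 ← R4 + (109/101)·R3: [0, 0, 0, -392/101, -48/101, 136/101]
R5 ← R5 + (229/202)·R3: [0, 0, 0, -717/202, -81/101, 78/101]
R5 ← R5 − (717/784)·R4: [0, 0, 0, 0, -18/49, -45/98]
Echelon form has 5 nonzero rows, so rank(M) = 5.
The row space has dimension equal to the rank: 5.

5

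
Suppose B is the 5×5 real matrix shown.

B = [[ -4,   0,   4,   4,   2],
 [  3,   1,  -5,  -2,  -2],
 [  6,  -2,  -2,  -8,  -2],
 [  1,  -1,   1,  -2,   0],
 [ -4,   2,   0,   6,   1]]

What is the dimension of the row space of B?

2

Row reduce to echelon form.
R2 ← R2 + (3/4)·R1: [0, 1, -2, 1, -1/2]
R3 ← R3 + (3/2)·R1: [0, -2, 4, -2, 1]
R4 ← R4 + (1/4)·R1: [0, -1, 2, -1, 1/2]
R5 ← R5 − R1: [0, 2, -4, 2, -1]
R3 ← R3 + (2)·R2: [0, 0, 0, 0, 0]
R4 ← R4 + R2: [0, 0, 0, 0, 0]
R5 ← R5 − (2)·R2: [0, 0, 0, 0, 0]
Echelon form has 2 nonzero rows, so rank(B) = 2.
The row space has dimension equal to the rank: 2.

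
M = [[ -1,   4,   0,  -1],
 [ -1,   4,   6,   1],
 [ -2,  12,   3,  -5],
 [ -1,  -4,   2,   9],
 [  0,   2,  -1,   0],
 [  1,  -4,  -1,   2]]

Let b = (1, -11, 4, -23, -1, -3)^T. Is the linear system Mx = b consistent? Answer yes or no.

Row reduce the augmented matrix [M | b].
R2 ← R2 − R1: [0, 0, 6, 2, -12]
R3 ← R3 − (2)·R1: [0, 4, 3, -3, 2]
R4 ← R4 − R1: [0, -8, 2, 10, -24]
R6 ← R6 + R1: [0, 0, -1, 1, -2]
Swap R2 ↔ R3
R4 ← R4 + (2)·R2: [0, 0, 8, 4, -20]
R5 ← R5 − (1/2)·R2: [0, 0, -5/2, 3/2, -2]
R4 ← R4 − (4/3)·R3: [0, 0, 0, 4/3, -4]
R5 ← R5 + (5/12)·R3: [0, 0, 0, 7/3, -7]
R6 ← R6 + (1/6)·R3: [0, 0, 0, 4/3, -4]
R5 ← R5 − (7/4)·R4: [0, 0, 0, 0, 0]
R6 ← R6 − R4: [0, 0, 0, 0, 0]
The echelon form has 4 nonzero rows, and every pivot lies in the first 4 columns, so rank(M) = rank([M|b]) = 4.
The system is consistent.

yes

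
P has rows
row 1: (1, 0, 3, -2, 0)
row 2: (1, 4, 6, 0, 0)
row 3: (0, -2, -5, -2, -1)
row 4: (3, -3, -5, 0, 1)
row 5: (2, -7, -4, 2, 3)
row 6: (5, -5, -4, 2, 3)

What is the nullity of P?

Row reduce to echelon form.
R2 ← R2 − R1: [0, 4, 3, 2, 0]
R4 ← R4 − (3)·R1: [0, -3, -14, 6, 1]
R5 ← R5 − (2)·R1: [0, -7, -10, 6, 3]
R6 ← R6 − (5)·R1: [0, -5, -19, 12, 3]
R3 ← R3 + (1/2)·R2: [0, 0, -7/2, -1, -1]
R4 ← R4 + (3/4)·R2: [0, 0, -47/4, 15/2, 1]
R5 ← R5 + (7/4)·R2: [0, 0, -19/4, 19/2, 3]
R6 ← R6 + (5/4)·R2: [0, 0, -61/4, 29/2, 3]
R4 ← R4 − (47/14)·R3: [0, 0, 0, 76/7, 61/14]
R5 ← R5 − (19/14)·R3: [0, 0, 0, 76/7, 61/14]
R6 ← R6 − (61/14)·R3: [0, 0, 0, 132/7, 103/14]
R5 ← R5 − R4: [0, 0, 0, 0, 0]
R6 ← R6 − (33/19)·R4: [0, 0, 0, 0, -4/19]
Swap R5 ↔ R6
5 nonzero rows, so rank(P) = 5.
P has 5 columns; by rank–nullity, nullity = 5 − 5 = 0.

0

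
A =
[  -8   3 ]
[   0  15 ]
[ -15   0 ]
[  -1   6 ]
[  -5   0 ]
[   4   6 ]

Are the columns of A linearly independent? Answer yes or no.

Row reduce A to echelon form.
R3 ← R3 − (15/8)·R1: [0, -45/8]
R4 ← R4 − (1/8)·R1: [0, 45/8]
R5 ← R5 − (5/8)·R1: [0, -15/8]
R6 ← R6 + (1/2)·R1: [0, 15/2]
R3 ← R3 + (3/8)·R2: [0, 0]
R4 ← R4 − (3/8)·R2: [0, 0]
R5 ← R5 + (1/8)·R2: [0, 0]
R6 ← R6 − (1/2)·R2: [0, 0]
2 pivots among 2 columns.
Every column is a pivot column, so the columns are linearly independent.

yes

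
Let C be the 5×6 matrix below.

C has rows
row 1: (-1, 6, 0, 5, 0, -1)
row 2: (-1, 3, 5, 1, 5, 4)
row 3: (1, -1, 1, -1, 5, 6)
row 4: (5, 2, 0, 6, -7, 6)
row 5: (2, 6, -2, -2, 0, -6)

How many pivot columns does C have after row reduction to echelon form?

5

Row reduce to echelon form.
R2 ← R2 − R1: [0, -3, 5, -4, 5, 5]
R3 ← R3 + R1: [0, 5, 1, 4, 5, 5]
R4 ← R4 + (5)·R1: [0, 32, 0, 31, -7, 1]
R5 ← R5 + (2)·R1: [0, 18, -2, 8, 0, -8]
R3 ← R3 + (5/3)·R2: [0, 0, 28/3, -8/3, 40/3, 40/3]
R4 ← R4 + (32/3)·R2: [0, 0, 160/3, -35/3, 139/3, 163/3]
R5 ← R5 + (6)·R2: [0, 0, 28, -16, 30, 22]
R4 ← R4 − (40/7)·R3: [0, 0, 0, 25/7, -209/7, -153/7]
R5 ← R5 − (3)·R3: [0, 0, 0, -8, -10, -18]
R5 ← R5 + (56/25)·R4: [0, 0, 0, 0, -1922/25, -1674/25]
Echelon form has 5 nonzero rows, so rank(C) = 5.
Each nonzero row contributes one pivot column: 5 pivot columns.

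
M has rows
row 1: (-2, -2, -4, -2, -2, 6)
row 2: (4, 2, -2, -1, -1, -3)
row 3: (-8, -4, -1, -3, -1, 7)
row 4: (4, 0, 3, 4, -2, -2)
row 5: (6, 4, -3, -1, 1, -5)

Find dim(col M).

Row reduce to echelon form.
R2 ← R2 + (2)·R1: [0, -2, -10, -5, -5, 9]
R3 ← R3 − (4)·R1: [0, 4, 15, 5, 7, -17]
R4 ← R4 + (2)·R1: [0, -4, -5, 0, -6, 10]
R5 ← R5 + (3)·R1: [0, -2, -15, -7, -5, 13]
R3 ← R3 + (2)·R2: [0, 0, -5, -5, -3, 1]
R4 ← R4 − (2)·R2: [0, 0, 15, 10, 4, -8]
R5 ← R5 − R2: [0, 0, -5, -2, 0, 4]
R4 ← R4 + (3)·R3: [0, 0, 0, -5, -5, -5]
R5 ← R5 − R3: [0, 0, 0, 3, 3, 3]
R5 ← R5 + (3/5)·R4: [0, 0, 0, 0, 0, 0]
Echelon form has 4 nonzero rows, so rank(M) = 4.
The column space has dimension equal to the rank: 4.

4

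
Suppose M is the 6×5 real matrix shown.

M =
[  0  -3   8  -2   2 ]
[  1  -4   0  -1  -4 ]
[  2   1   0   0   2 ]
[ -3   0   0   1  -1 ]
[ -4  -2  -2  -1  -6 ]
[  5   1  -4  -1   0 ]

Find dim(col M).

Row reduce to echelon form.
Swap R1 ↔ R2
R3 ← R3 − (2)·R1: [0, 9, 0, 2, 10]
R4 ← R4 + (3)·R1: [0, -12, 0, -2, -13]
R5 ← R5 + (4)·R1: [0, -18, -2, -5, -22]
R6 ← R6 − (5)·R1: [0, 21, -4, 4, 20]
R3 ← R3 + (3)·R2: [0, 0, 24, -4, 16]
R4 ← R4 − (4)·R2: [0, 0, -32, 6, -21]
R5 ← R5 − (6)·R2: [0, 0, -50, 7, -34]
R6 ← R6 + (7)·R2: [0, 0, 52, -10, 34]
R4 ← R4 + (4/3)·R3: [0, 0, 0, 2/3, 1/3]
R5 ← R5 + (25/12)·R3: [0, 0, 0, -4/3, -2/3]
R6 ← R6 − (13/6)·R3: [0, 0, 0, -4/3, -2/3]
R5 ← R5 + (2)·R4: [0, 0, 0, 0, 0]
R6 ← R6 + (2)·R4: [0, 0, 0, 0, 0]
Echelon form has 4 nonzero rows, so rank(M) = 4.
The column space has dimension equal to the rank: 4.

4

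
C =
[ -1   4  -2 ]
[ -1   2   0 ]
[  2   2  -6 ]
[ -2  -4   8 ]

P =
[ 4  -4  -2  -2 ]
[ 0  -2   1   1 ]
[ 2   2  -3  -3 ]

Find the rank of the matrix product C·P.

First compute CP:
[[ -8,  -8,  12,  12],
 [ -4,   0,   4,   4],
 [ -4, -24,  16,  16],
 [  8,  32, -24, -24]]
Now row reduce the product.
R2 ← R2 − (1/2)·R1: [0, 4, -2, -2]
R3 ← R3 − (1/2)·R1: [0, -20, 10, 10]
R4 ← R4 + R1: [0, 24, -12, -12]
R3 ← R3 + (5)·R2: [0, 0, 0, 0]
R4 ← R4 − (6)·R2: [0, 0, 0, 0]
2 nonzero rows, so rank(CP) = 2.

2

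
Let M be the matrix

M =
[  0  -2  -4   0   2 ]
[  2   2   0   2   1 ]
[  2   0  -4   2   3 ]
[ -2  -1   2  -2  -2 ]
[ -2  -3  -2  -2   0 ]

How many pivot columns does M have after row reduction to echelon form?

Row reduce to echelon form.
Swap R1 ↔ R2
R3 ← R3 − R1: [0, -2, -4, 0, 2]
R4 ← R4 + R1: [0, 1, 2, 0, -1]
R5 ← R5 + R1: [0, -1, -2, 0, 1]
R3 ← R3 − R2: [0, 0, 0, 0, 0]
R4 ← R4 + (1/2)·R2: [0, 0, 0, 0, 0]
R5 ← R5 − (1/2)·R2: [0, 0, 0, 0, 0]
Echelon form has 2 nonzero rows, so rank(M) = 2.
Each nonzero row contributes one pivot column: 2 pivot columns.

2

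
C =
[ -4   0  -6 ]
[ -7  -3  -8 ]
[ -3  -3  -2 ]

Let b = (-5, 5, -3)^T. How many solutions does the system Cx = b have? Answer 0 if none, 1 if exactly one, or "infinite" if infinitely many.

0

Row reduce the augmented matrix [C | b].
R2 ← R2 − (7/4)·R1: [0, -3, 5/2, 55/4]
R3 ← R3 − (3/4)·R1: [0, -3, 5/2, 3/4]
R3 ← R3 − R2: [0, 0, 0, -13]
The echelon form has 3 nonzero rows; the last pivot sits in the augmented column, so rank(C) = 2 but rank([C|b]) = 3.
Since the ranks differ, the system is inconsistent.
It has no solutions.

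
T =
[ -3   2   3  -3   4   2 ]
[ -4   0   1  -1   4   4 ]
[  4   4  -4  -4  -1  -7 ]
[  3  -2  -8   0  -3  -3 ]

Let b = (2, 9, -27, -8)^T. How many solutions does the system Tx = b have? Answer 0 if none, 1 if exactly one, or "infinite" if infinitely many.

Row reduce the augmented matrix [T | b].
R2 ← R2 − (4/3)·R1: [0, -8/3, -3, 3, -4/3, 4/3, 19/3]
R3 ← R3 + (4/3)·R1: [0, 20/3, 0, -8, 13/3, -13/3, -73/3]
R4 ← R4 + R1: [0, 0, -5, -3, 1, -1, -6]
R3 ← R3 + (5/2)·R2: [0, 0, -15/2, -1/2, 1, -1, -17/2]
R4 ← R4 − (2/3)·R3: [0, 0, 0, -8/3, 1/3, -1/3, -1/3]
The echelon form has 4 nonzero rows, and every pivot lies in the first 6 columns, so rank(T) = rank([T|b]) = 4.
The system is consistent.
rank = 4 < 6 unknowns, so there are infinitely many solutions.

infinite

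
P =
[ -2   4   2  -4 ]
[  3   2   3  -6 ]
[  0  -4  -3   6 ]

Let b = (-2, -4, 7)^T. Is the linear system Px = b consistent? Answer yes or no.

Row reduce the augmented matrix [P | b].
R2 ← R2 + (3/2)·R1: [0, 8, 6, -12, -7]
R3 ← R3 + (1/2)·R2: [0, 0, 0, 0, 7/2]
The echelon form has 3 nonzero rows; the last pivot sits in the augmented column, so rank(P) = 2 but rank([P|b]) = 3.
Since the ranks differ, the system is inconsistent.

no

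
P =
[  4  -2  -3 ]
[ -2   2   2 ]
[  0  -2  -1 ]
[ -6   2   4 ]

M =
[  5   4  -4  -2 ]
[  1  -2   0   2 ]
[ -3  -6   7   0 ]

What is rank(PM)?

2

First compute PM:
[[ 27,  38, -37, -12],
 [-14, -24,  22,   8],
 [  1,  10,  -7,  -4],
 [-40, -52,  52,  16]]
Now row reduce the product.
R2 ← R2 + (14/27)·R1: [0, -116/27, 76/27, 16/9]
R3 ← R3 − (1/27)·R1: [0, 232/27, -152/27, -32/9]
R4 ← R4 + (40/27)·R1: [0, 116/27, -76/27, -16/9]
R3 ← R3 + (2)·R2: [0, 0, 0, 0]
R4 ← R4 + R2: [0, 0, 0, 0]
2 nonzero rows, so rank(PM) = 2.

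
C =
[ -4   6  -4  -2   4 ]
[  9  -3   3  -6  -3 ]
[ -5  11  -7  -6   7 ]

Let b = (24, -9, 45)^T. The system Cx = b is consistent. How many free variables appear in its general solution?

3

Row reduce the augmented matrix [C | b].
R2 ← R2 + (9/4)·R1: [0, 21/2, -6, -21/2, 6, 45]
R3 ← R3 − (5/4)·R1: [0, 7/2, -2, -7/2, 2, 15]
R3 ← R3 − (1/3)·R2: [0, 0, 0, 0, 0, 0]
The echelon form has 2 nonzero rows, and every pivot lies in the first 5 columns, so rank(C) = rank([C|b]) = 2.
The system is consistent.
Free variables = (unknowns) − (rank) = 5 − 2 = 3.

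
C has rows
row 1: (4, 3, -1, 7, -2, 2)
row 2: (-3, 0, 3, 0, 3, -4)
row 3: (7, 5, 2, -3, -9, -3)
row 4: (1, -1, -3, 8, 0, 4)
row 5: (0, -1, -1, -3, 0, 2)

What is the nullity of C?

Row reduce to echelon form.
R2 ← R2 + (3/4)·R1: [0, 9/4, 9/4, 21/4, 3/2, -5/2]
R3 ← R3 − (7/4)·R1: [0, -1/4, 15/4, -61/4, -11/2, -13/2]
R4 ← R4 − (1/4)·R1: [0, -7/4, -11/4, 25/4, 1/2, 7/2]
R3 ← R3 + (1/9)·R2: [0, 0, 4, -44/3, -16/3, -61/9]
R4 ← R4 + (7/9)·R2: [0, 0, -1, 31/3, 5/3, 14/9]
R5 ← R5 + (4/9)·R2: [0, 0, 0, -2/3, 2/3, 8/9]
R4 ← R4 + (1/4)·R3: [0, 0, 0, 20/3, 1/3, -5/36]
R5 ← R5 + (1/10)·R4: [0, 0, 0, 0, 7/10, 7/8]
5 nonzero rows, so rank(C) = 5.
C has 6 columns; by rank–nullity, nullity = 6 − 5 = 1.

1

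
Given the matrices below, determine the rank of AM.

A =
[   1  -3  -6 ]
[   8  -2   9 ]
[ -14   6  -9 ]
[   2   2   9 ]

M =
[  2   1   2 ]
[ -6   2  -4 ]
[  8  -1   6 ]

First compute AM:
[[-28,   1, -22],
 [100,  -5,  78],
 [-136,   7, -106],
 [ 64,  -3,  50]]
Now row reduce the product.
R2 ← R2 + (25/7)·R1: [0, -10/7, -4/7]
R3 ← R3 − (34/7)·R1: [0, 15/7, 6/7]
R4 ← R4 + (16/7)·R1: [0, -5/7, -2/7]
R3 ← R3 + (3/2)·R2: [0, 0, 0]
R4 ← R4 − (1/2)·R2: [0, 0, 0]
2 nonzero rows, so rank(AM) = 2.

2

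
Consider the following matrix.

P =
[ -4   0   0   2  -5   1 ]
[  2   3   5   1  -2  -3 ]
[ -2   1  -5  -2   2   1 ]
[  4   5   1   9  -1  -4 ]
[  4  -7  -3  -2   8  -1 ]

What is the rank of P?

5

Row reduce to echelon form.
R2 ← R2 + (1/2)·R1: [0, 3, 5, 2, -9/2, -5/2]
R3 ← R3 − (1/2)·R1: [0, 1, -5, -3, 9/2, 1/2]
R4 ← R4 + R1: [0, 5, 1, 11, -6, -3]
R5 ← R5 + R1: [0, -7, -3, 0, 3, 0]
R3 ← R3 − (1/3)·R2: [0, 0, -20/3, -11/3, 6, 4/3]
R4 ← R4 − (5/3)·R2: [0, 0, -22/3, 23/3, 3/2, 7/6]
R5 ← R5 + (7/3)·R2: [0, 0, 26/3, 14/3, -15/2, -35/6]
R4 ← R4 − (11/10)·R3: [0, 0, 0, 117/10, -51/10, -3/10]
R5 ← R5 + (13/10)·R3: [0, 0, 0, -1/10, 3/10, -41/10]
R5 ← R5 + (1/117)·R4: [0, 0, 0, 0, 10/39, -160/39]
Echelon form has 5 nonzero rows, so rank(P) = 5.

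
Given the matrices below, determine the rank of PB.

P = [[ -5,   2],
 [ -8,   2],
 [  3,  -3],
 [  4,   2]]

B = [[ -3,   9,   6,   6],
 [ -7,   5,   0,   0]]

First compute PB:
[[  1, -35, -30, -30],
 [ 10, -62, -48, -48],
 [ 12,  12,  18,  18],
 [-26,  46,  24,  24]]
Now row reduce the product.
R2 ← R2 − (10)·R1: [0, 288, 252, 252]
R3 ← R3 − (12)·R1: [0, 432, 378, 378]
R4 ← R4 + (26)·R1: [0, -864, -756, -756]
R3 ← R3 − (3/2)·R2: [0, 0, 0, 0]
R4 ← R4 + (3)·R2: [0, 0, 0, 0]
2 nonzero rows, so rank(PB) = 2.

2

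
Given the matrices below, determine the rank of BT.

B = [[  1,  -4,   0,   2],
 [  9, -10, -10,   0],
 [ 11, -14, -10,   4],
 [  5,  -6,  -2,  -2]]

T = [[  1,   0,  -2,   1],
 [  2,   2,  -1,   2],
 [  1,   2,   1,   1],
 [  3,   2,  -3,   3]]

2

First compute BT:
[[ -1,  -4,  -4,  -1],
 [-21, -40, -18, -21],
 [-15, -40, -30, -15],
 [-15, -20,   0, -15]]
Now row reduce the product.
R2 ← R2 − (21)·R1: [0, 44, 66, 0]
R3 ← R3 − (15)·R1: [0, 20, 30, 0]
R4 ← R4 − (15)·R1: [0, 40, 60, 0]
R3 ← R3 − (5/11)·R2: [0, 0, 0, 0]
R4 ← R4 − (10/11)·R2: [0, 0, 0, 0]
2 nonzero rows, so rank(BT) = 2.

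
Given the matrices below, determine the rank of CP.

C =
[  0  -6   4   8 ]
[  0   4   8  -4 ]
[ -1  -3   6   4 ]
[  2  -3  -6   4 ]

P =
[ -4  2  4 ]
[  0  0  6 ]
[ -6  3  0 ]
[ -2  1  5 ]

2

First compute CP:
[[-40,  20,   4],
 [-40,  20,   4],
 [-40,  20,  -2],
 [ 20, -10,  10]]
Now row reduce the product.
R2 ← R2 − R1: [0, 0, 0]
R3 ← R3 − R1: [0, 0, -6]
R4 ← R4 + (1/2)·R1: [0, 0, 12]
Swap R2 ↔ R3
R4 ← R4 + (2)·R2: [0, 0, 0]
2 nonzero rows, so rank(CP) = 2.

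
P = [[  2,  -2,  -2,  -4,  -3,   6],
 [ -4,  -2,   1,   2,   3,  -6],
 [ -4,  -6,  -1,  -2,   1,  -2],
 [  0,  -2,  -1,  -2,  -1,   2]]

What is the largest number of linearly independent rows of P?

2

Row reduce to echelon form.
R2 ← R2 + (2)·R1: [0, -6, -3, -6, -3, 6]
R3 ← R3 + (2)·R1: [0, -10, -5, -10, -5, 10]
R3 ← R3 − (5/3)·R2: [0, 0, 0, 0, 0, 0]
R4 ← R4 − (1/3)·R2: [0, 0, 0, 0, 0, 0]
Echelon form has 2 nonzero rows, so rank(P) = 2.
The rank gives the maximum number of linearly independent rows: 2.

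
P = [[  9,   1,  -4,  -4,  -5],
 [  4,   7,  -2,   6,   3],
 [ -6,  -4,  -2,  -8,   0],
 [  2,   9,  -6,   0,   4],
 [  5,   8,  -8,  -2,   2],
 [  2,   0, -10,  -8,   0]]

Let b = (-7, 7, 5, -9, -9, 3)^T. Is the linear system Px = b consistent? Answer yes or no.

no

Row reduce the augmented matrix [P | b].
R2 ← R2 − (4/9)·R1: [0, 59/9, -2/9, 70/9, 47/9, 91/9]
R3 ← R3 + (2/3)·R1: [0, -10/3, -14/3, -32/3, -10/3, 1/3]
R4 ← R4 − (2/9)·R1: [0, 79/9, -46/9, 8/9, 46/9, -67/9]
R5 ← R5 − (5/9)·R1: [0, 67/9, -52/9, 2/9, 43/9, -46/9]
R6 ← R6 − (2/9)·R1: [0, -2/9, -82/9, -64/9, 10/9, 41/9]
R3 ← R3 + (30/59)·R2: [0, 0, -282/59, -396/59, -40/59, 323/59]
R4 ← R4 − (79/59)·R2: [0, 0, -284/59, -562/59, -111/59, -1238/59]
R5 ← R5 − (67/59)·R2: [0, 0, -326/59, -508/59, -68/59, -979/59]
R6 ← R6 + (2/59)·R2: [0, 0, -538/59, -404/59, 76/59, 289/59]
R4 ← R4 − (142/141)·R3: [0, 0, 0, -130/47, -169/141, -3736/141]
R5 ← R5 − (163/141)·R3: [0, 0, 0, -40/47, -52/141, -3232/141]
R6 ← R6 − (269/141)·R3: [0, 0, 0, 280/47, 364/141, -782/141]
R5 ← R5 − (4/13)·R4: [0, 0, 0, 0, 0, -192/13]
R6 ← R6 + (28/13)·R4: [0, 0, 0, 0, 0, -814/13]
R6 ← R6 − (407/96)·R5: [0, 0, 0, 0, 0, 0]
The echelon form has 5 nonzero rows; the last pivot sits in the augmented column, so rank(P) = 4 but rank([P|b]) = 5.
Since the ranks differ, the system is inconsistent.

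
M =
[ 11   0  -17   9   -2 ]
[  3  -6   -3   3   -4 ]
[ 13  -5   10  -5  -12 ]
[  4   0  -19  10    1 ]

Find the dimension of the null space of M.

1

Row reduce to echelon form.
R2 ← R2 − (3/11)·R1: [0, -6, 18/11, 6/11, -38/11]
R3 ← R3 − (13/11)·R1: [0, -5, 331/11, -172/11, -106/11]
R4 ← R4 − (4/11)·R1: [0, 0, -141/11, 74/11, 19/11]
R3 ← R3 − (5/6)·R2: [0, 0, 316/11, -177/11, -223/33]
R4 ← R4 + (141/316)·R3: [0, 0, 0, -143/316, -407/316]
4 nonzero rows, so rank(M) = 4.
M has 5 columns; by rank–nullity, nullity = 5 − 4 = 1.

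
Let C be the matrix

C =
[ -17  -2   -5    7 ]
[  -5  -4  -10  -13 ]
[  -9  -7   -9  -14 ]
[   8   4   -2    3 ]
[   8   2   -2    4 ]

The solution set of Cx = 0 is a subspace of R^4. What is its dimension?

Row reduce to echelon form.
R2 ← R2 − (5/17)·R1: [0, -58/17, -145/17, -256/17]
R3 ← R3 − (9/17)·R1: [0, -101/17, -108/17, -301/17]
R4 ← R4 + (8/17)·R1: [0, 52/17, -74/17, 107/17]
R5 ← R5 + (8/17)·R1: [0, 18/17, -74/17, 124/17]
R3 ← R3 − (101/58)·R2: [0, 0, 17/2, 247/29]
R4 ← R4 + (26/29)·R2: [0, 0, -12, -209/29]
R5 ← R5 + (9/29)·R2: [0, 0, -7, 76/29]
R4 ← R4 + (24/17)·R3: [0, 0, 0, 2375/493]
R5 ← R5 + (14/17)·R3: [0, 0, 0, 4750/493]
R5 ← R5 − (2)·R4: [0, 0, 0, 0]
4 nonzero rows, so rank(C) = 4.
C has 4 columns; by rank–nullity, nullity = 4 − 4 = 0.

0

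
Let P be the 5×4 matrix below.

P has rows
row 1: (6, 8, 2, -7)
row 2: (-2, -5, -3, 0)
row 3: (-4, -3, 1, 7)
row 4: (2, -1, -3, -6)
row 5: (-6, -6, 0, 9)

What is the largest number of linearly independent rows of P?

2

Row reduce to echelon form.
R2 ← R2 + (1/3)·R1: [0, -7/3, -7/3, -7/3]
R3 ← R3 + (2/3)·R1: [0, 7/3, 7/3, 7/3]
R4 ← R4 − (1/3)·R1: [0, -11/3, -11/3, -11/3]
R5 ← R5 + R1: [0, 2, 2, 2]
R3 ← R3 + R2: [0, 0, 0, 0]
R4 ← R4 − (11/7)·R2: [0, 0, 0, 0]
R5 ← R5 + (6/7)·R2: [0, 0, 0, 0]
Echelon form has 2 nonzero rows, so rank(P) = 2.
The rank gives the maximum number of linearly independent rows: 2.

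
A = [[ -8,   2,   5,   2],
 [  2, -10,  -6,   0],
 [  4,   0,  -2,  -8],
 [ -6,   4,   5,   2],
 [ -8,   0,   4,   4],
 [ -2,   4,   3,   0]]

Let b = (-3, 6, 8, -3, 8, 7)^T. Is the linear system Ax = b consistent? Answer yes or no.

Row reduce the augmented matrix [A | b].
R2 ← R2 + (1/4)·R1: [0, -19/2, -19/4, 1/2, 21/4]
R3 ← R3 + (1/2)·R1: [0, 1, 1/2, -7, 13/2]
R4 ← R4 − (3/4)·R1: [0, 5/2, 5/4, 1/2, -3/4]
R5 ← R5 − R1: [0, -2, -1, 2, 11]
R6 ← R6 − (1/4)·R1: [0, 7/2, 7/4, -1/2, 31/4]
R3 ← R3 + (2/19)·R2: [0, 0, 0, -132/19, 134/19]
R4 ← R4 + (5/19)·R2: [0, 0, 0, 12/19, 12/19]
R5 ← R5 − (4/19)·R2: [0, 0, 0, 36/19, 188/19]
R6 ← R6 + (7/19)·R2: [0, 0, 0, -6/19, 184/19]
R4 ← R4 + (1/11)·R3: [0, 0, 0, 0, 14/11]
R5 ← R5 + (3/11)·R3: [0, 0, 0, 0, 130/11]
R6 ← R6 − (1/22)·R3: [0, 0, 0, 0, 103/11]
R5 ← R5 − (65/7)·R4: [0, 0, 0, 0, 0]
R6 ← R6 − (103/14)·R4: [0, 0, 0, 0, 0]
The echelon form has 4 nonzero rows; the last pivot sits in the augmented column, so rank(A) = 3 but rank([A|b]) = 4.
Since the ranks differ, the system is inconsistent.

no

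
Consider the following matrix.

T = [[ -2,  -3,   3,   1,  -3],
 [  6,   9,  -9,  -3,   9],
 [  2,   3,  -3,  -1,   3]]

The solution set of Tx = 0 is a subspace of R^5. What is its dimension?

Row reduce to echelon form.
R2 ← R2 + (3)·R1: [0, 0, 0, 0, 0]
R3 ← R3 + R1: [0, 0, 0, 0, 0]
1 nonzero row, so rank(T) = 1.
T has 5 columns; by rank–nullity, nullity = 5 − 1 = 4.

4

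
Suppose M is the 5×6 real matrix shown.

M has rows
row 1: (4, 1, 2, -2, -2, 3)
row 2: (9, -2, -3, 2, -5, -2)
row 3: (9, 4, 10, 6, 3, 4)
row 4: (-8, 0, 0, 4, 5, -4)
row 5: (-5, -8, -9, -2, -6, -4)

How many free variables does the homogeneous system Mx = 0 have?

1

Row reduce to echelon form.
R2 ← R2 − (9/4)·R1: [0, -17/4, -15/2, 13/2, -1/2, -35/4]
R3 ← R3 − (9/4)·R1: [0, 7/4, 11/2, 21/2, 15/2, -11/4]
R4 ← R4 + (2)·R1: [0, 2, 4, 0, 1, 2]
R5 ← R5 + (5/4)·R1: [0, -27/4, -13/2, -9/2, -17/2, -1/4]
R3 ← R3 + (7/17)·R2: [0, 0, 41/17, 224/17, 124/17, -108/17]
R4 ← R4 + (8/17)·R2: [0, 0, 8/17, 52/17, 13/17, -36/17]
R5 ← R5 − (27/17)·R2: [0, 0, 92/17, -252/17, -131/17, 232/17]
R4 ← R4 − (8/41)·R3: [0, 0, 0, 20/41, -27/41, -36/41]
R5 ← R5 − (92/41)·R3: [0, 0, 0, -1820/41, -987/41, 1144/41]
R5 ← R5 + (91)·R4: [0, 0, 0, 0, -84, -52]
5 nonzero rows, so rank(M) = 5.
M has 6 columns; by rank–nullity, nullity = 6 − 5 = 1.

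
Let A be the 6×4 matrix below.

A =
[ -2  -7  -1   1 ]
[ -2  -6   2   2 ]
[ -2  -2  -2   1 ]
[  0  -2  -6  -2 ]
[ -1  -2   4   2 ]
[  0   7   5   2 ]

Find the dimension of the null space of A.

Row reduce to echelon form.
R2 ← R2 − R1: [0, 1, 3, 1]
R3 ← R3 − R1: [0, 5, -1, 0]
R5 ← R5 − (1/2)·R1: [0, 3/2, 9/2, 3/2]
R3 ← R3 − (5)·R2: [0, 0, -16, -5]
R4 ← R4 + (2)·R2: [0, 0, 0, 0]
R5 ← R5 − (3/2)·R2: [0, 0, 0, 0]
R6 ← R6 − (7)·R2: [0, 0, -16, -5]
R6 ← R6 − R3: [0, 0, 0, 0]
3 nonzero rows, so rank(A) = 3.
A has 4 columns; by rank–nullity, nullity = 4 − 3 = 1.

1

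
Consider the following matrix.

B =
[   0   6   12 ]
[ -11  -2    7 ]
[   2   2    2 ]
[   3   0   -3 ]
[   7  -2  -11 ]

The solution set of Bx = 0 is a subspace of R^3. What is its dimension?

Row reduce to echelon form.
Swap R1 ↔ R2
R3 ← R3 + (2/11)·R1: [0, 18/11, 36/11]
R4 ← R4 + (3/11)·R1: [0, -6/11, -12/11]
R5 ← R5 + (7/11)·R1: [0, -36/11, -72/11]
R3 ← R3 − (3/11)·R2: [0, 0, 0]
R4 ← R4 + (1/11)·R2: [0, 0, 0]
R5 ← R5 + (6/11)·R2: [0, 0, 0]
2 nonzero rows, so rank(B) = 2.
B has 3 columns; by rank–nullity, nullity = 3 − 2 = 1.

1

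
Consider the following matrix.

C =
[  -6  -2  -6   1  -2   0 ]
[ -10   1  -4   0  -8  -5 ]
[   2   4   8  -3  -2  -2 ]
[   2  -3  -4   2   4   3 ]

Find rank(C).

3

Row reduce to echelon form.
R2 ← R2 − (5/3)·R1: [0, 13/3, 6, -5/3, -14/3, -5]
R3 ← R3 + (1/3)·R1: [0, 10/3, 6, -8/3, -8/3, -2]
R4 ← R4 + (1/3)·R1: [0, -11/3, -6, 7/3, 10/3, 3]
R3 ← R3 − (10/13)·R2: [0, 0, 18/13, -18/13, 12/13, 24/13]
R4 ← R4 + (11/13)·R2: [0, 0, -12/13, 12/13, -8/13, -16/13]
R4 ← R4 + (2/3)·R3: [0, 0, 0, 0, 0, 0]
Echelon form has 3 nonzero rows, so rank(C) = 3.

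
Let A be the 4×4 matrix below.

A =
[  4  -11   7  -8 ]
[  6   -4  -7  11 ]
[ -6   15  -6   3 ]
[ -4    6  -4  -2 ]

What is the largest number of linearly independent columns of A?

Row reduce to echelon form.
R2 ← R2 − (3/2)·R1: [0, 25/2, -35/2, 23]
R3 ← R3 + (3/2)·R1: [0, -3/2, 9/2, -9]
R4 ← R4 + R1: [0, -5, 3, -10]
R3 ← R3 + (3/25)·R2: [0, 0, 12/5, -156/25]
R4 ← R4 + (2/5)·R2: [0, 0, -4, -4/5]
R4 ← R4 + (5/3)·R3: [0, 0, 0, -56/5]
Echelon form has 4 nonzero rows, so rank(A) = 4.
The rank gives the maximum number of linearly independent columns: 4.

4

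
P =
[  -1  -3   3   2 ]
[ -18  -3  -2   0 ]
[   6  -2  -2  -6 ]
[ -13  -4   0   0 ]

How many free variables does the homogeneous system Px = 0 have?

0

Row reduce to echelon form.
R2 ← R2 − (18)·R1: [0, 51, -56, -36]
R3 ← R3 + (6)·R1: [0, -20, 16, 6]
R4 ← R4 − (13)·R1: [0, 35, -39, -26]
R3 ← R3 + (20/51)·R2: [0, 0, -304/51, -138/17]
R4 ← R4 − (35/51)·R2: [0, 0, -29/51, -22/17]
R4 ← R4 − (29/304)·R3: [0, 0, 0, -79/152]
4 nonzero rows, so rank(P) = 4.
P has 4 columns; by rank–nullity, nullity = 4 − 4 = 0.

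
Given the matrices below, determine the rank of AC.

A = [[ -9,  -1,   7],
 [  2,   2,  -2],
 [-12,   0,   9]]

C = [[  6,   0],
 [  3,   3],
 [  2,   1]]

2

First compute AC:
[[-43,   4],
 [ 14,   4],
 [-54,   9]]
Now row reduce the product.
R2 ← R2 + (14/43)·R1: [0, 228/43]
R3 ← R3 − (54/43)·R1: [0, 171/43]
R3 ← R3 − (3/4)·R2: [0, 0]
2 nonzero rows, so rank(AC) = 2.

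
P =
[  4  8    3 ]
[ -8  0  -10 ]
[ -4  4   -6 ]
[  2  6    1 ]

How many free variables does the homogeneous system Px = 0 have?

Row reduce to echelon form.
R2 ← R2 + (2)·R1: [0, 16, -4]
R3 ← R3 + R1: [0, 12, -3]
R4 ← R4 − (1/2)·R1: [0, 2, -1/2]
R3 ← R3 − (3/4)·R2: [0, 0, 0]
R4 ← R4 − (1/8)·R2: [0, 0, 0]
2 nonzero rows, so rank(P) = 2.
P has 3 columns; by rank–nullity, nullity = 3 − 2 = 1.

1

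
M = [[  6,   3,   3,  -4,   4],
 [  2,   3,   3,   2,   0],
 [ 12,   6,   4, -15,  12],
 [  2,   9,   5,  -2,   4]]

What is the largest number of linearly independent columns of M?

Row reduce to echelon form.
R2 ← R2 − (1/3)·R1: [0, 2, 2, 10/3, -4/3]
R3 ← R3 − (2)·R1: [0, 0, -2, -7, 4]
R4 ← R4 − (1/3)·R1: [0, 8, 4, -2/3, 8/3]
R4 ← R4 − (4)·R2: [0, 0, -4, -14, 8]
R4 ← R4 − (2)·R3: [0, 0, 0, 0, 0]
Echelon form has 3 nonzero rows, so rank(M) = 3.
The rank gives the maximum number of linearly independent columns: 3.

3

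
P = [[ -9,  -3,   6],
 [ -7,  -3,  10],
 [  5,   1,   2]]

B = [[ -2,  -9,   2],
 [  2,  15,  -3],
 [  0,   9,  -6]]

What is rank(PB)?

First compute PB:
[[ 12,  90, -45],
 [  8, 108, -65],
 [ -8, -12,  -5]]
Now row reduce the product.
R2 ← R2 − (2/3)·R1: [0, 48, -35]
R3 ← R3 + (2/3)·R1: [0, 48, -35]
R3 ← R3 − R2: [0, 0, 0]
2 nonzero rows, so rank(PB) = 2.

2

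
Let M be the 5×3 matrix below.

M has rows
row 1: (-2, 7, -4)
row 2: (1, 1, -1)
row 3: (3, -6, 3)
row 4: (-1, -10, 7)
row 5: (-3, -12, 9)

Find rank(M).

Row reduce to echelon form.
R2 ← R2 + (1/2)·R1: [0, 9/2, -3]
R3 ← R3 + (3/2)·R1: [0, 9/2, -3]
R4 ← R4 − (1/2)·R1: [0, -27/2, 9]
R5 ← R5 − (3/2)·R1: [0, -45/2, 15]
R3 ← R3 − R2: [0, 0, 0]
R4 ← R4 + (3)·R2: [0, 0, 0]
R5 ← R5 + (5)·R2: [0, 0, 0]
Echelon form has 2 nonzero rows, so rank(M) = 2.

2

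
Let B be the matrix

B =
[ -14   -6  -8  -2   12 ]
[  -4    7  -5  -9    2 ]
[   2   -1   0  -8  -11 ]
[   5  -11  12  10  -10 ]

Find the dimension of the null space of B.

1

Row reduce to echelon form.
R2 ← R2 − (2/7)·R1: [0, 61/7, -19/7, -59/7, -10/7]
R3 ← R3 + (1/7)·R1: [0, -13/7, -8/7, -58/7, -65/7]
R4 ← R4 + (5/14)·R1: [0, -92/7, 64/7, 65/7, -40/7]
R3 ← R3 + (13/61)·R2: [0, 0, -105/61, -615/61, -585/61]
R4 ← R4 + (92/61)·R2: [0, 0, 308/61, -209/61, -480/61]
R4 ← R4 + (44/15)·R3: [0, 0, 0, -33, -36]
4 nonzero rows, so rank(B) = 4.
B has 5 columns; by rank–nullity, nullity = 5 − 4 = 1.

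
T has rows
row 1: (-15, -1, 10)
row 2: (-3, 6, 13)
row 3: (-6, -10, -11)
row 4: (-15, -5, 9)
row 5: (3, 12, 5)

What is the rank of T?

Row reduce to echelon form.
R2 ← R2 − (1/5)·R1: [0, 31/5, 11]
R3 ← R3 − (2/5)·R1: [0, -48/5, -15]
R4 ← R4 − R1: [0, -4, -1]
R5 ← R5 + (1/5)·R1: [0, 59/5, 7]
R3 ← R3 + (48/31)·R2: [0, 0, 63/31]
R4 ← R4 + (20/31)·R2: [0, 0, 189/31]
R5 ← R5 − (59/31)·R2: [0, 0, -432/31]
R4 ← R4 − (3)·R3: [0, 0, 0]
R5 ← R5 + (48/7)·R3: [0, 0, 0]
Echelon form has 3 nonzero rows, so rank(T) = 3.

3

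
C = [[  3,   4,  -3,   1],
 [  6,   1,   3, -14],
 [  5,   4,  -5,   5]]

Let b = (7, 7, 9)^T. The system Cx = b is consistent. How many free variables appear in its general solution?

1

Row reduce the augmented matrix [C | b].
R2 ← R2 − (2)·R1: [0, -7, 9, -16, -7]
R3 ← R3 − (5/3)·R1: [0, -8/3, 0, 10/3, -8/3]
R3 ← R3 − (8/21)·R2: [0, 0, -24/7, 66/7, 0]
The echelon form has 3 nonzero rows, and every pivot lies in the first 4 columns, so rank(C) = rank([C|b]) = 3.
The system is consistent.
Free variables = (unknowns) − (rank) = 4 − 3 = 1.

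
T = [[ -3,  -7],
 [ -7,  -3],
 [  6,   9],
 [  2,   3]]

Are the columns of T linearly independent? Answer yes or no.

yes

Row reduce T to echelon form.
R2 ← R2 − (7/3)·R1: [0, 40/3]
R3 ← R3 + (2)·R1: [0, -5]
R4 ← R4 + (2/3)·R1: [0, -5/3]
R3 ← R3 + (3/8)·R2: [0, 0]
R4 ← R4 + (1/8)·R2: [0, 0]
2 pivots among 2 columns.
Every column is a pivot column, so the columns are linearly independent.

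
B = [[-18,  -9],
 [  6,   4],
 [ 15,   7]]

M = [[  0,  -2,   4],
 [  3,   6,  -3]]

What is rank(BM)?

2

First compute BM:
[[-27, -18, -45],
 [ 12,  12,  12],
 [ 21,  12,  39]]
Now row reduce the product.
R2 ← R2 + (4/9)·R1: [0, 4, -8]
R3 ← R3 + (7/9)·R1: [0, -2, 4]
R3 ← R3 + (1/2)·R2: [0, 0, 0]
2 nonzero rows, so rank(BM) = 2.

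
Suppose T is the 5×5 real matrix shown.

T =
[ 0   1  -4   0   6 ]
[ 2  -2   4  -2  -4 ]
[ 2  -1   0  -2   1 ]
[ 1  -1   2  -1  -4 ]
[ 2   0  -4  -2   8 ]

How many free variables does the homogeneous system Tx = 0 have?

2

Row reduce to echelon form.
Swap R1 ↔ R2
R3 ← R3 − R1: [0, 1, -4, 0, 5]
R4 ← R4 − (1/2)·R1: [0, 0, 0, 0, -2]
R5 ← R5 − R1: [0, 2, -8, 0, 12]
R3 ← R3 − R2: [0, 0, 0, 0, -1]
R5 ← R5 − (2)·R2: [0, 0, 0, 0, 0]
R4 ← R4 − (2)·R3: [0, 0, 0, 0, 0]
3 nonzero rows, so rank(T) = 3.
T has 5 columns; by rank–nullity, nullity = 5 − 3 = 2.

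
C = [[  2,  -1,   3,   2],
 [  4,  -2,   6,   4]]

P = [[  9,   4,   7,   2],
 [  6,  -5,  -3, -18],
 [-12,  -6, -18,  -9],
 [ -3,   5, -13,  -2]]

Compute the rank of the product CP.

First compute CP:
[[-30,   5, -63,  -9],
 [-60,  10, -126, -18]]
Now row reduce the product.
R2 ← R2 − (2)·R1: [0, 0, 0, 0]
1 nonzero row, so rank(CP) = 1.

1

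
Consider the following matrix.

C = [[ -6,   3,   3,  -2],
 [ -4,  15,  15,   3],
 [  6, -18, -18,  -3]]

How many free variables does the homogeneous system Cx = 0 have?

2

Row reduce to echelon form.
R2 ← R2 − (2/3)·R1: [0, 13, 13, 13/3]
R3 ← R3 + R1: [0, -15, -15, -5]
R3 ← R3 + (15/13)·R2: [0, 0, 0, 0]
2 nonzero rows, so rank(C) = 2.
C has 4 columns; by rank–nullity, nullity = 4 − 2 = 2.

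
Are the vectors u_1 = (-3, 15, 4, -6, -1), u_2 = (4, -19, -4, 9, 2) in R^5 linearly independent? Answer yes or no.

yes

Form the matrix with these vectors as rows and row reduce.
R2 ← R2 + (4/3)·R1: [0, 1, 4/3, 1, 2/3]
2 nonzero rows, so the 2 vectors span a space of dimension 2.
Since 2 = 2, the vectors are linearly independent.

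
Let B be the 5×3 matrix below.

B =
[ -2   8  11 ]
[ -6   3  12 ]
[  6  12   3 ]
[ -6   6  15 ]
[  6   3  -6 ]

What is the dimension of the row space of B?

2

Row reduce to echelon form.
R2 ← R2 − (3)·R1: [0, -21, -21]
R3 ← R3 + (3)·R1: [0, 36, 36]
R4 ← R4 − (3)·R1: [0, -18, -18]
R5 ← R5 + (3)·R1: [0, 27, 27]
R3 ← R3 + (12/7)·R2: [0, 0, 0]
R4 ← R4 − (6/7)·R2: [0, 0, 0]
R5 ← R5 + (9/7)·R2: [0, 0, 0]
Echelon form has 2 nonzero rows, so rank(B) = 2.
The row space has dimension equal to the rank: 2.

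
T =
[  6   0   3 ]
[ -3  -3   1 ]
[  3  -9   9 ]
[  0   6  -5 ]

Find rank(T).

Row reduce to echelon form.
R2 ← R2 + (1/2)·R1: [0, -3, 5/2]
R3 ← R3 − (1/2)·R1: [0, -9, 15/2]
R3 ← R3 − (3)·R2: [0, 0, 0]
R4 ← R4 + (2)·R2: [0, 0, 0]
Echelon form has 2 nonzero rows, so rank(T) = 2.

2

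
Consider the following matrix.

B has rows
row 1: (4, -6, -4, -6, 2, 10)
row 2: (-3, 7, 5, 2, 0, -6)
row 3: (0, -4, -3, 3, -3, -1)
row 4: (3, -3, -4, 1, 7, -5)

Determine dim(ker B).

Row reduce to echelon form.
R2 ← R2 + (3/4)·R1: [0, 5/2, 2, -5/2, 3/2, 3/2]
R4 ← R4 − (3/4)·R1: [0, 3/2, -1, 11/2, 11/2, -25/2]
R3 ← R3 + (8/5)·R2: [0, 0, 1/5, -1, -3/5, 7/5]
R4 ← R4 − (3/5)·R2: [0, 0, -11/5, 7, 23/5, -67/5]
R4 ← R4 + (11)·R3: [0, 0, 0, -4, -2, 2]
4 nonzero rows, so rank(B) = 4.
B has 6 columns; by rank–nullity, nullity = 6 − 4 = 2.

2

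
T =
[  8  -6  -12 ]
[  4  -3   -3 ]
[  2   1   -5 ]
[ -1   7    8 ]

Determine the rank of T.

Row reduce to echelon form.
R2 ← R2 − (1/2)·R1: [0, 0, 3]
R3 ← R3 − (1/4)·R1: [0, 5/2, -2]
R4 ← R4 + (1/8)·R1: [0, 25/4, 13/2]
Swap R2 ↔ R3
R4 ← R4 − (5/2)·R2: [0, 0, 23/2]
R4 ← R4 − (23/6)·R3: [0, 0, 0]
Echelon form has 3 nonzero rows, so rank(T) = 3.

3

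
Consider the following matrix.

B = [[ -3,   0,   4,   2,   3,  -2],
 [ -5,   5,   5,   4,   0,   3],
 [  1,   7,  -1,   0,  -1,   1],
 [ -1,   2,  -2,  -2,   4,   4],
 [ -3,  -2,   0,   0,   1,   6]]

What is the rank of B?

4

Row reduce to echelon form.
R2 ← R2 − (5/3)·R1: [0, 5, -5/3, 2/3, -5, 19/3]
R3 ← R3 + (1/3)·R1: [0, 7, 1/3, 2/3, 0, 1/3]
R4 ← R4 − (1/3)·R1: [0, 2, -10/3, -8/3, 3, 14/3]
R5 ← R5 − R1: [0, -2, -4, -2, -2, 8]
R3 ← R3 − (7/5)·R2: [0, 0, 8/3, -4/15, 7, -128/15]
R4 ← R4 − (2/5)·R2: [0, 0, -8/3, -44/15, 5, 32/15]
R5 ← R5 + (2/5)·R2: [0, 0, -14/3, -26/15, -4, 158/15]
R4 ← R4 + R3: [0, 0, 0, -16/5, 12, -32/5]
R5 ← R5 + (7/4)·R3: [0, 0, 0, -11/5, 33/4, -22/5]
R5 ← R5 − (11/16)·R4: [0, 0, 0, 0, 0, 0]
Echelon form has 4 nonzero rows, so rank(B) = 4.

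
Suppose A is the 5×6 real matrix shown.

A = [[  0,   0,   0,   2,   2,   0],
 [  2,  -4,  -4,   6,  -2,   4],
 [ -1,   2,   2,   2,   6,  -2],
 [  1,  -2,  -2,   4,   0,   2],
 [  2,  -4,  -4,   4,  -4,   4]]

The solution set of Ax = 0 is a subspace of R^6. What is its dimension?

4

Row reduce to echelon form.
Swap R1 ↔ R2
R3 ← R3 + (1/2)·R1: [0, 0, 0, 5, 5, 0]
R4 ← R4 − (1/2)·R1: [0, 0, 0, 1, 1, 0]
R5 ← R5 − R1: [0, 0, 0, -2, -2, 0]
R3 ← R3 − (5/2)·R2: [0, 0, 0, 0, 0, 0]
R4 ← R4 − (1/2)·R2: [0, 0, 0, 0, 0, 0]
R5 ← R5 + R2: [0, 0, 0, 0, 0, 0]
2 nonzero rows, so rank(A) = 2.
A has 6 columns; by rank–nullity, nullity = 6 − 2 = 4.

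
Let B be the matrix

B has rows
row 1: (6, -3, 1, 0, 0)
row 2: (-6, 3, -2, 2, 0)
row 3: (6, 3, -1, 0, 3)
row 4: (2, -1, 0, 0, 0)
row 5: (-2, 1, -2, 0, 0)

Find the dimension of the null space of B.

Row reduce to echelon form.
R2 ← R2 + R1: [0, 0, -1, 2, 0]
R3 ← R3 − R1: [0, 6, -2, 0, 3]
R4 ← R4 − (1/3)·R1: [0, 0, -1/3, 0, 0]
R5 ← R5 + (1/3)·R1: [0, 0, -5/3, 0, 0]
Swap R2 ↔ R3
R4 ← R4 − (1/3)·R3: [0, 0, 0, -2/3, 0]
R5 ← R5 − (5/3)·R3: [0, 0, 0, -10/3, 0]
R5 ← R5 − (5)·R4: [0, 0, 0, 0, 0]
4 nonzero rows, so rank(B) = 4.
B has 5 columns; by rank–nullity, nullity = 5 − 4 = 1.

1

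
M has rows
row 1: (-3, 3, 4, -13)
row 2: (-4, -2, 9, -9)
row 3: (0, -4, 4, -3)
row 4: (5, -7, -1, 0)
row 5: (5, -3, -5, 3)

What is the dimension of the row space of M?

Row reduce to echelon form.
R2 ← R2 − (4/3)·R1: [0, -6, 11/3, 25/3]
R4 ← R4 + (5/3)·R1: [0, -2, 17/3, -65/3]
R5 ← R5 + (5/3)·R1: [0, 2, 5/3, -56/3]
R3 ← R3 − (2/3)·R2: [0, 0, 14/9, -77/9]
R4 ← R4 − (1/3)·R2: [0, 0, 40/9, -220/9]
R5 ← R5 + (1/3)·R2: [0, 0, 26/9, -143/9]
R4 ← R4 − (20/7)·R3: [0, 0, 0, 0]
R5 ← R5 − (13/7)·R3: [0, 0, 0, 0]
Echelon form has 3 nonzero rows, so rank(M) = 3.
The row space has dimension equal to the rank: 3.

3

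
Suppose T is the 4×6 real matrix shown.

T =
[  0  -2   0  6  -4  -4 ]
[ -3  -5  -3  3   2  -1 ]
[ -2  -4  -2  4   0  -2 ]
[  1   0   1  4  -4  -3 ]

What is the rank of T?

2

Row reduce to echelon form.
Swap R1 ↔ R2
R3 ← R3 − (2/3)·R1: [0, -2/3, 0, 2, -4/3, -4/3]
R4 ← R4 + (1/3)·R1: [0, -5/3, 0, 5, -10/3, -10/3]
R3 ← R3 − (1/3)·R2: [0, 0, 0, 0, 0, 0]
R4 ← R4 − (5/6)·R2: [0, 0, 0, 0, 0, 0]
Echelon form has 2 nonzero rows, so rank(T) = 2.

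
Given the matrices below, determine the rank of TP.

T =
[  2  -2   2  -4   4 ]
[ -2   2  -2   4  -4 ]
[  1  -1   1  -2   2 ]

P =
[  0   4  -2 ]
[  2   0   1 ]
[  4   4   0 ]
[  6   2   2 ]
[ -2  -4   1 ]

1

First compute TP:
[[-28,  -8, -10],
 [ 28,   8,  10],
 [-14,  -4,  -5]]
Now row reduce the product.
R2 ← R2 + R1: [0, 0, 0]
R3 ← R3 − (1/2)·R1: [0, 0, 0]
1 nonzero row, so rank(TP) = 1.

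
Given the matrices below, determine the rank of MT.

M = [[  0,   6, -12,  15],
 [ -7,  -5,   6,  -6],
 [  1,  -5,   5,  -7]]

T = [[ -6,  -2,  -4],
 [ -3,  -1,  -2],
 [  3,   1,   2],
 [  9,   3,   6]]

1

First compute MT:
[[ 81,  27,  54],
 [ 21,   7,  14],
 [-39, -13, -26]]
Now row reduce the product.
R2 ← R2 − (7/27)·R1: [0, 0, 0]
R3 ← R3 + (13/27)·R1: [0, 0, 0]
1 nonzero row, so rank(MT) = 1.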